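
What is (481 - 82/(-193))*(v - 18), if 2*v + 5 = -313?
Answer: -16445955/193 ≈ -85212.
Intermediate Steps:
v = -159 (v = -5/2 + (½)*(-313) = -5/2 - 313/2 = -159)
(481 - 82/(-193))*(v - 18) = (481 - 82/(-193))*(-159 - 18) = (481 - 82*(-1/193))*(-177) = (481 + 82/193)*(-177) = (92915/193)*(-177) = -16445955/193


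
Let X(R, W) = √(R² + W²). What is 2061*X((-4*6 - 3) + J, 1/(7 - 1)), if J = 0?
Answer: 687*√26245/2 ≈ 55648.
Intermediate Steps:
2061*X((-4*6 - 3) + J, 1/(7 - 1)) = 2061*√(((-4*6 - 3) + 0)² + (1/(7 - 1))²) = 2061*√(((-24 - 3) + 0)² + (1/6)²) = 2061*√((-27 + 0)² + (⅙)²) = 2061*√((-27)² + 1/36) = 2061*√(729 + 1/36) = 2061*√(26245/36) = 2061*(√26245/6) = 687*√26245/2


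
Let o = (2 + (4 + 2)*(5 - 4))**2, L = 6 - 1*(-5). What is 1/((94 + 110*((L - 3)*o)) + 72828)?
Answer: 1/129242 ≈ 7.7374e-6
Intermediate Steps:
L = 11 (L = 6 + 5 = 11)
o = 64 (o = (2 + 6*1)**2 = (2 + 6)**2 = 8**2 = 64)
1/((94 + 110*((L - 3)*o)) + 72828) = 1/((94 + 110*((11 - 3)*64)) + 72828) = 1/((94 + 110*(8*64)) + 72828) = 1/((94 + 110*512) + 72828) = 1/((94 + 56320) + 72828) = 1/(56414 + 72828) = 1/129242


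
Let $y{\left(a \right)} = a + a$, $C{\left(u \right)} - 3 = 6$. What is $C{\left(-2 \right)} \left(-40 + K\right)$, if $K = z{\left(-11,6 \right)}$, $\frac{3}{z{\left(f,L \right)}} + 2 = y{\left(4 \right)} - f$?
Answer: $- \frac{6093}{17} \approx -358.41$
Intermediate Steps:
$C{\left(u \right)} = 9$ ($C{\left(u \right)} = 3 + 6 = 9$)
$y{\left(a \right)} = 2 a$
$z{\left(f,L \right)} = \frac{3}{6 - f}$ ($z{\left(f,L \right)} = \frac{3}{-2 - \left(-8 + f\right)} = \frac{3}{6 - f}$)
$K = \frac{3}{17}$ ($K = - \frac{3}{-6 - 11} = - \frac{3}{-17} = \left(-3\right) \left(- \frac{1}{17}\right) = \frac{3}{17} \approx 0.17647$)
$C{\left(-2 \right)} \left(-40 + K\right) = 9 \left(-40 + \frac{3}{17}\right) = 9 \left(- \frac{677}{17}\right) = - \frac{6093}{17}$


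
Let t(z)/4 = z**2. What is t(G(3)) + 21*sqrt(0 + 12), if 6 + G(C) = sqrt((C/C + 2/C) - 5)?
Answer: 392/3 + 42*sqrt(3) - 16*I*sqrt(30) ≈ 203.41 - 87.636*I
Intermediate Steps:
G(C) = -6 + sqrt(-4 + 2/C) (G(C) = -6 + sqrt((C/C + 2/C) - 5) = -6 + sqrt((1 + 2/C) - 5) = -6 + sqrt(-4 + 2/C))
t(z) = 4*z**2
t(G(3)) + 21*sqrt(0 + 12) = 4*(-6 + sqrt(-4 + 2/3))**2 + 21*sqrt(0 + 12) = 4*(-6 + sqrt(-4 + 2*(1/3)))**2 + 21*sqrt(12) = 4*(-6 + sqrt(-4 + 2/3))**2 + 21*(2*sqrt(3)) = 4*(-6 + sqrt(-10/3))**2 + 42*sqrt(3) = 4*(-6 + I*sqrt(30)/3)**2 + 42*sqrt(3)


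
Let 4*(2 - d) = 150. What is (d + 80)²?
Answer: 7921/4 ≈ 1980.3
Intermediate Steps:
d = -71/2 (d = 2 - ¼*150 = 2 - 75/2 = -71/2 ≈ -35.500)
(d + 80)² = (-71/2 + 80)² = (89/2)² = 7921/4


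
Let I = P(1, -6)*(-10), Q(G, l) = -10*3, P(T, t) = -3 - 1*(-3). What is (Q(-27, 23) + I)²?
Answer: 900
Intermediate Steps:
P(T, t) = 0 (P(T, t) = -3 + 3 = 0)
Q(G, l) = -30
I = 0 (I = 0*(-10) = 0)
(Q(-27, 23) + I)² = (-30 + 0)² = (-30)² = 900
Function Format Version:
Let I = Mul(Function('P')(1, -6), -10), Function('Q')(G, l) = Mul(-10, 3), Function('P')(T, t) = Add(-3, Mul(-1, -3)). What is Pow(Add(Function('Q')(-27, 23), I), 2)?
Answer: 900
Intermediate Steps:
Function('P')(T, t) = 0 (Function('P')(T, t) = Add(-3, 3) = 0)
Function('Q')(G, l) = -30
I = 0 (I = Mul(0, -10) = 0)
Pow(Add(Function('Q')(-27, 23), I), 2) = Pow(Add(-30, 0), 2) = Pow(-30, 2) = 900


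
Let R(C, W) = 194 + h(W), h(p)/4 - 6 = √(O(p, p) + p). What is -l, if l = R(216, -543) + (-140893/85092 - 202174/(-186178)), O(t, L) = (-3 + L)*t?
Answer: -1722292269511/7921129188 - 4*√295935 ≈ -2393.4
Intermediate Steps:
O(t, L) = t*(-3 + L)
h(p) = 24 + 4*√(p + p*(-3 + p)) (h(p) = 24 + 4*√(p*(-3 + p) + p) = 24 + 4*√(p + p*(-3 + p)))
R(C, W) = 218 + 4*√(W*(-2 + W)) (R(C, W) = 194 + (24 + 4*√(W*(-2 + W))) = 218 + 4*√(W*(-2 + W)))
l = 1722292269511/7921129188 + 4*√295935 (l = (218 + 4*√(-543*(-2 - 543))) + (-140893/85092 - 202174/(-186178)) = (218 + 4*√(-543*(-545))) + (-140893*1/85092 - 202174*(-1/186178)) = (218 + 4*√295935) + (-140893/85092 + 101087/93089) = (218 + 4*√295935) - 4513893473/7921129188 = 1722292269511/7921129188 + 4*√295935 ≈ 2393.4)
-l = -(1722292269511/7921129188 + 4*√295935) = -1722292269511/7921129188 - 4*√295935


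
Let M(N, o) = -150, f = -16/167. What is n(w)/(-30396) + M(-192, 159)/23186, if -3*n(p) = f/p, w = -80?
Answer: -5710636907/882713974140 ≈ -0.0064694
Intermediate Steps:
f = -16/167 (f = -16*1/167 = -16/167 ≈ -0.095808)
n(p) = 16/(501*p) (n(p) = -(-16)/(501*p) = 16/(501*p))
n(w)/(-30396) + M(-192, 159)/23186 = ((16/501)/(-80))/(-30396) - 150/23186 = ((16/501)*(-1/80))*(-1/30396) - 150*1/23186 = -1/2505*(-1/30396) - 75/11593 = 1/76141980 - 75/11593 = -5710636907/882713974140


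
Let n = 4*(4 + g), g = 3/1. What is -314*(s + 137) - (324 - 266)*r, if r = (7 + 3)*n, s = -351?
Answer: 50956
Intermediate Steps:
g = 3 (g = 3*1 = 3)
n = 28 (n = 4*(4 + 3) = 4*7 = 28)
r = 280 (r = (7 + 3)*28 = 10*28 = 280)
-314*(s + 137) - (324 - 266)*r = -314*(-351 + 137) - (324 - 266)*280 = -314*(-214) - 58*280 = 67196 - 1*16240 = 67196 - 16240 = 50956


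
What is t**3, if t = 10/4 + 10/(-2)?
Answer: -125/8 ≈ -15.625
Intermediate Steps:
t = -5/2 (t = 10*(1/4) + 10*(-1/2) = 5/2 - 5 = -5/2 ≈ -2.5000)
t**3 = (-5/2)**3 = -125/8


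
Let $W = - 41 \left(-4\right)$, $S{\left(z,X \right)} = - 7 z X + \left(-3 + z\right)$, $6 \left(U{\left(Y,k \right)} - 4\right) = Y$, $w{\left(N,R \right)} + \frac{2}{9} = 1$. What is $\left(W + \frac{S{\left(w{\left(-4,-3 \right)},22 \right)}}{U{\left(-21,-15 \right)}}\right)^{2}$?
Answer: $6400$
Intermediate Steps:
$w{\left(N,R \right)} = \frac{7}{9}$ ($w{\left(N,R \right)} = - \frac{2}{9} + 1 = \frac{7}{9}$)
$U{\left(Y,k \right)} = 4 + \frac{Y}{6}$
$S{\left(z,X \right)} = -3 + z - 7 X z$ ($S{\left(z,X \right)} = - 7 X z + \left(-3 + z\right) = -3 + z - 7 X z$)
$W = 164$ ($W = \left(-1\right) \left(-164\right) = 164$)
$\left(W + \frac{S{\left(w{\left(-4,-3 \right)},22 \right)}}{U{\left(-21,-15 \right)}}\right)^{2} = \left(164 + \frac{-3 + \frac{7}{9} - 154 \cdot \frac{7}{9}}{4 + \frac{1}{6} \left(-21\right)}\right)^{2} = \left(164 + \frac{-3 + \frac{7}{9} - \frac{1078}{9}}{4 - \frac{7}{2}}\right)^{2} = \left(164 - 122 \frac{1}{\frac{1}{2}}\right)^{2} = \left(164 - 244\right)^{2} = \left(-80\right)^{2} = 6400$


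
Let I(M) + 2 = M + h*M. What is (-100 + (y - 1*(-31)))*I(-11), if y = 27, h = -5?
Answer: -1764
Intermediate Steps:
I(M) = -2 - 4*M (I(M) = -2 + (M - 5*M) = -2 - 4*M)
(-100 + (y - 1*(-31)))*I(-11) = (-100 + (27 - 1*(-31)))*(-2 - 4*(-11)) = (-100 + (27 + 31))*(-2 + 44) = (-100 + 58)*42 = -42*42 = -1764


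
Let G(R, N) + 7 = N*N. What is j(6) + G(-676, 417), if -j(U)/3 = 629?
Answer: 171995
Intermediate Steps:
G(R, N) = -7 + N² (G(R, N) = -7 + N*N = -7 + N²)
j(U) = -1887 (j(U) = -3*629 = -1887)
j(6) + G(-676, 417) = -1887 + (-7 + 417²) = -1887 + (-7 + 173889) = -1887 + 173882 = 171995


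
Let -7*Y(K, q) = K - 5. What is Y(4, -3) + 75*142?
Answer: 74551/7 ≈ 10650.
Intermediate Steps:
Y(K, q) = 5/7 - K/7 (Y(K, q) = -(K - 5)/7 = -(-5 + K)/7 = 5/7 - K/7)
Y(4, -3) + 75*142 = (5/7 - ⅐*4) + 75*142 = (5/7 - 4/7) + 10650 = ⅐ + 10650 = 74551/7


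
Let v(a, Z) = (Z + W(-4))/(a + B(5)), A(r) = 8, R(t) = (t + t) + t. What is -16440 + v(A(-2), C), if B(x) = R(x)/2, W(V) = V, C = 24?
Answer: -509600/31 ≈ -16439.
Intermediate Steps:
R(t) = 3*t (R(t) = 2*t + t = 3*t)
B(x) = 3*x/2 (B(x) = (3*x)/2 = (3*x)*(½) = 3*x/2)
v(a, Z) = (-4 + Z)/(15/2 + a) (v(a, Z) = (Z - 4)/(a + (3/2)*5) = (-4 + Z)/(a + 15/2) = (-4 + Z)/(15/2 + a))
-16440 + v(A(-2), C) = -16440 + 2*(-4 + 24)/(15 + 2*8) = -16440 + 2*20/(15 + 16) = -16440 + 2*20/31 = -16440 + 2*(1/31)*20 = -16440 + 40/31 = -509600/31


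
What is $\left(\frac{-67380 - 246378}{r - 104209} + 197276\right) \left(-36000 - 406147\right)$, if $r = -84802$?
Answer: $- \frac{16486621609173718}{189011} \approx -8.7226 \cdot 10^{10}$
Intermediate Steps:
$\left(\frac{-67380 - 246378}{r - 104209} + 197276\right) \left(-36000 - 406147\right) = \left(\frac{-67380 - 246378}{-84802 - 104209} + 197276\right) \left(-36000 - 406147\right) = \left(- \frac{313758}{-189011} + 197276\right) \left(-442147\right) = \left(\left(-313758\right) \left(- \frac{1}{189011}\right) + 197276\right) \left(-442147\right) = \left(\frac{313758}{189011} + 197276\right) \left(-442147\right) = \frac{37287647794}{189011} \left(-442147\right) = - \frac{16486621609173718}{189011}$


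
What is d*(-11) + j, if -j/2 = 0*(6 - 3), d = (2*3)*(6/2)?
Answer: -198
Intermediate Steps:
d = 18 (d = 6*(6*(½)) = 6*3 = 18)
j = 0 (j = -0*(6 - 3) = -0*3 = -2*0 = 0)
d*(-11) + j = 18*(-11) + 0 = -198 + 0 = -198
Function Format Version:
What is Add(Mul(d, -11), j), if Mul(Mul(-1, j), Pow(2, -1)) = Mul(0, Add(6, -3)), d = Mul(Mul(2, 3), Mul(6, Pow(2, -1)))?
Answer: -198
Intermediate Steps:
d = 18 (d = Mul(6, Mul(6, Rational(1, 2))) = Mul(6, 3) = 18)
j = 0 (j = Mul(-2, Mul(0, Add(6, -3))) = Mul(-2, Mul(0, 3)) = Mul(-2, 0) = 0)
Add(Mul(d, -11), j) = Add(Mul(18, -11), 0) = Add(-198, 0) = -198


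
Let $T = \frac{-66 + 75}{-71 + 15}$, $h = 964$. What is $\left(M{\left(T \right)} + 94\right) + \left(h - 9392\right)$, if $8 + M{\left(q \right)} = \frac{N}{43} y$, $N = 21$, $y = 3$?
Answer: $- \frac{358643}{43} \approx -8340.5$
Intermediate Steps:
$T = - \frac{9}{56}$ ($T = \frac{9}{-56} = 9 \left(- \frac{1}{56}\right) = - \frac{9}{56} \approx -0.16071$)
$M{\left(q \right)} = - \frac{281}{43}$ ($M{\left(q \right)} = -8 + \frac{21}{43} \cdot 3 = -8 + \frac{63}{43} = - \frac{281}{43}$)
$\left(M{\left(T \right)} + 94\right) + \left(h - 9392\right) = \left(- \frac{281}{43} + 94\right) + \left(964 - 9392\right) = \frac{3761}{43} - 8428 = - \frac{358643}{43}$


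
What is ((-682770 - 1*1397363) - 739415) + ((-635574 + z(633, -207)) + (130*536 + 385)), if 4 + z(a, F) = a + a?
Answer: -3383795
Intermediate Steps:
z(a, F) = -4 + 2*a (z(a, F) = -4 + (a + a) = -4 + 2*a)
((-682770 - 1*1397363) - 739415) + ((-635574 + z(633, -207)) + (130*536 + 385)) = ((-682770 - 1*1397363) - 739415) + ((-635574 + (-4 + 2*633)) + (130*536 + 385)) = ((-682770 - 1397363) - 739415) + ((-635574 + (-4 + 1266)) + (69680 + 385)) = (-2080133 - 739415) + ((-635574 + 1262) + 70065) = -2819548 + (-634312 + 70065) = -2819548 - 564247 = -3383795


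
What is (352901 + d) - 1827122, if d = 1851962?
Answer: 377741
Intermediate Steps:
(352901 + d) - 1827122 = (352901 + 1851962) - 1827122 = 2204863 - 1827122 = 377741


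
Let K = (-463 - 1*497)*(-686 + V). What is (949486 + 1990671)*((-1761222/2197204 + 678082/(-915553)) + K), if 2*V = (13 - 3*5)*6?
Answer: 1964584513926069265638661/1005828356906 ≈ 1.9532e+12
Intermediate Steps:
V = -6 (V = ((13 - 3*5)*6)/2 = ((13 - 15)*6)/2 = (-2*6)/2 = (½)*(-12) = -6)
K = 664320 (K = (-463 - 1*497)*(-686 - 6) = (-463 - 497)*(-692) = -960*(-692) = 664320)
(949486 + 1990671)*((-1761222/2197204 + 678082/(-915553)) + K) = (949486 + 1990671)*((-1761222/2197204 + 678082/(-915553)) + 664320) = 2940157*((-1761222*1/2197204 + 678082*(-1/915553)) + 664320) = 2940157*((-880611/1098602 - 678082/915553) + 664320) = 2940157*(-1551188284247/1005828356906 + 664320) = 2940157*(668190342871509673/1005828356906) = 1964584513926069265638661/1005828356906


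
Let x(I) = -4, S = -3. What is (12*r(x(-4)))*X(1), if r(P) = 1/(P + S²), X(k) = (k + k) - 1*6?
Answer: -48/5 ≈ -9.6000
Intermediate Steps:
X(k) = -6 + 2*k (X(k) = 2*k - 6 = -6 + 2*k)
r(P) = 1/(9 + P) (r(P) = 1/(P + (-3)²) = 1/(P + 9) = 1/(9 + P))
(12*r(x(-4)))*X(1) = (12/(9 - 4))*(-6 + 2*1) = (12/5)*(-6 + 2) = (12*(⅕))*(-4) = (12/5)*(-4) = -48/5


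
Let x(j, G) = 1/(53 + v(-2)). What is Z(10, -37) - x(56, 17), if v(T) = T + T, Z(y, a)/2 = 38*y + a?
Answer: 33613/49 ≈ 685.98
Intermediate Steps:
Z(y, a) = 2*a + 76*y (Z(y, a) = 2*(38*y + a) = 2*(a + 38*y) = 2*a + 76*y)
v(T) = 2*T
x(j, G) = 1/49 (x(j, G) = 1/(53 + 2*(-2)) = 1/(53 - 4) = 1/49)
Z(10, -37) - x(56, 17) = (2*(-37) + 76*10) - 1*1/49 = (-74 + 760) - 1/49 = 686 - 1/49 = 33613/49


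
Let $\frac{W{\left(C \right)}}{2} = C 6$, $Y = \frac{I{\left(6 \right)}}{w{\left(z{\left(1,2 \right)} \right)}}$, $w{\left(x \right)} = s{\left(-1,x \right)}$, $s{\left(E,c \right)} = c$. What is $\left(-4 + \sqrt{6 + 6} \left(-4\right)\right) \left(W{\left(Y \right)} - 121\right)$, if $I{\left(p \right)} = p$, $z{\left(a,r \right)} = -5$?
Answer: $\frac{2708}{5} + \frac{5416 \sqrt{3}}{5} \approx 2417.8$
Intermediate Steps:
$w{\left(x \right)} = x$
$Y = - \frac{6}{5}$ ($Y = \frac{6}{-5} = 6 \left(- \frac{1}{5}\right) = - \frac{6}{5} \approx -1.2$)
$W{\left(C \right)} = 12 C$ ($W{\left(C \right)} = 2 C 6 = 2 \cdot 6 C = 12 C$)
$\left(-4 + \sqrt{6 + 6} \left(-4\right)\right) \left(W{\left(Y \right)} - 121\right) = \left(-4 + \sqrt{6 + 6} \left(-4\right)\right) \left(12 \left(- \frac{6}{5}\right) - 121\right) = \left(-4 + \sqrt{12} \left(-4\right)\right) \left(- \frac{72}{5} - 121\right) = \left(-4 + 2 \sqrt{3} \left(-4\right)\right) \left(- \frac{677}{5}\right) = \left(-4 - 8 \sqrt{3}\right) \left(- \frac{677}{5}\right) = \frac{2708}{5} + \frac{5416 \sqrt{3}}{5}$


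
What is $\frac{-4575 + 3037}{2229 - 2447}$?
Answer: $\frac{769}{109} \approx 7.055$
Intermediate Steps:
$\frac{-4575 + 3037}{2229 - 2447} = - \frac{1538}{-218} = \left(-1538\right) \left(- \frac{1}{218}\right) = \frac{769}{109}$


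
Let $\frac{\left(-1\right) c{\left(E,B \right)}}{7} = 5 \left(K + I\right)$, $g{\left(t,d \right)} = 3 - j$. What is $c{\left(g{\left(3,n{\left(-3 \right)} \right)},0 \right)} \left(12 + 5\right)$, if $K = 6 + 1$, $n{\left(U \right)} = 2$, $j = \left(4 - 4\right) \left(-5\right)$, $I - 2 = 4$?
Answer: $-7735$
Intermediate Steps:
$I = 6$ ($I = 2 + 4 = 6$)
$j = 0$ ($j = 0 \left(-5\right) = 0$)
$g{\left(t,d \right)} = 3$ ($g{\left(t,d \right)} = 3 - 0 = 3 + 0 = 3$)
$K = 7$
$c{\left(E,B \right)} = -455$ ($c{\left(E,B \right)} = - 7 \cdot 5 \left(7 + 6\right) = - 7 \cdot 5 \cdot 13 = \left(-7\right) 65 = -455$)
$c{\left(g{\left(3,n{\left(-3 \right)} \right)},0 \right)} \left(12 + 5\right) = - 455 \left(12 + 5\right) = \left(-455\right) 17 = -7735$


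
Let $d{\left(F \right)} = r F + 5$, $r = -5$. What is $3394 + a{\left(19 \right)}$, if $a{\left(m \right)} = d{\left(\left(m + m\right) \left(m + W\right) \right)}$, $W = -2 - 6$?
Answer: $1309$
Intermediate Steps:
$W = -8$ ($W = -2 - 6 = -8$)
$d{\left(F \right)} = 5 - 5 F$ ($d{\left(F \right)} = - 5 F + 5 = 5 - 5 F$)
$a{\left(m \right)} = 5 - 10 m \left(-8 + m\right)$ ($a{\left(m \right)} = 5 - 5 \left(m + m\right) \left(m - 8\right) = 5 - 5 \cdot 2 m \left(-8 + m\right) = 5 - 10 m \left(-8 + m\right)$)
$3394 + a{\left(19 \right)} = 3394 + \left(5 - 190 \left(-8 + 19\right)\right) = 3394 + \left(5 - 190 \cdot 11\right) = 3394 + \left(5 - 2090\right) = 3394 - 2085 = 1309$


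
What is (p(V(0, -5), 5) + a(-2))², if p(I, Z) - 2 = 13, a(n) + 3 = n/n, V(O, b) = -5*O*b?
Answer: 169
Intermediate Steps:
V(O, b) = -5*O*b
a(n) = -2 (a(n) = -3 + n/n = -3 + 1 = -2)
p(I, Z) = 15 (p(I, Z) = 2 + 13 = 15)
(p(V(0, -5), 5) + a(-2))² = (15 - 2)² = 13² = 169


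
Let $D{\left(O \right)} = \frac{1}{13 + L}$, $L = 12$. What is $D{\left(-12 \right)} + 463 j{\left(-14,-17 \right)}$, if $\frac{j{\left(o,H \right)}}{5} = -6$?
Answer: $- \frac{347249}{25} \approx -13890.0$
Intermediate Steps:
$D{\left(O \right)} = \frac{1}{25}$ ($D{\left(O \right)} = \frac{1}{13 + 12} = \frac{1}{25}$)
$j{\left(o,H \right)} = -30$ ($j{\left(o,H \right)} = 5 \left(-6\right) = -30$)
$D{\left(-12 \right)} + 463 j{\left(-14,-17 \right)} = \frac{1}{25} + 463 \left(-30\right) = \frac{1}{25} - 13890 = - \frac{347249}{25}$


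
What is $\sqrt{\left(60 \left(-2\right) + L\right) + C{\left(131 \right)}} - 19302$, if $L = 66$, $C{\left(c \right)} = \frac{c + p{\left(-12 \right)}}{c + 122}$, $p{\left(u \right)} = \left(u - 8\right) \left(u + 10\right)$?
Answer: $-19302 + \frac{3 i \sqrt{379247}}{253} \approx -19302.0 + 7.3023 i$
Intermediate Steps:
$p{\left(u \right)} = \left(-8 + u\right) \left(10 + u\right)$
$C{\left(c \right)} = \frac{40 + c}{122 + c}$ ($C{\left(c \right)} = \frac{c + \left(-80 + \left(-12\right)^{2} + 2 \left(-12\right)\right)}{c + 122} = \frac{c - -40}{122 + c} = \frac{c + 40}{122 + c} = \frac{40 + c}{122 + c}$)
$\sqrt{\left(60 \left(-2\right) + L\right) + C{\left(131 \right)}} - 19302 = \sqrt{\left(60 \left(-2\right) + 66\right) + \frac{40 + 131}{122 + 131}} - 19302 = \sqrt{\left(-120 + 66\right) + \frac{1}{253} \cdot 171} - 19302 = \sqrt{-54 + \frac{1}{253} \cdot 171} - 19302 = \sqrt{-54 + \frac{171}{253}} - 19302 = \sqrt{- \frac{13491}{253}} - 19302 = \frac{3 i \sqrt{379247}}{253} - 19302 = -19302 + \frac{3 i \sqrt{379247}}{253}$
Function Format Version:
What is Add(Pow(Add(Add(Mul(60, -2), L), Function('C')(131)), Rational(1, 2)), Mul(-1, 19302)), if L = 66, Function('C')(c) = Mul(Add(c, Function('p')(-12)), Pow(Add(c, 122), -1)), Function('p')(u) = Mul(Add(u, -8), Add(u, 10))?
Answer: Add(-19302, Mul(Rational(3, 253), I, Pow(379247, Rational(1, 2)))) ≈ Add(-19302., Mul(7.3023, I))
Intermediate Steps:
Function('p')(u) = Mul(Add(-8, u), Add(10, u))
Function('C')(c) = Mul(Pow(Add(122, c), -1), Add(40, c)) (Function('C')(c) = Mul(Add(c, Add(-80, Pow(-12, 2), Mul(2, -12))), Pow(Add(c, 122), -1)) = Mul(Add(c, Add(-80, 144, -24)), Pow(Add(122, c), -1)) = Mul(Add(c, 40), Pow(Add(122, c), -1)) = Mul(Add(40, c), Pow(Add(122, c), -1)) = Mul(Pow(Add(122, c), -1), Add(40, c)))
Add(Pow(Add(Add(Mul(60, -2), L), Function('C')(131)), Rational(1, 2)), Mul(-1, 19302)) = Add(Pow(Add(Add(Mul(60, -2), 66), Mul(Pow(Add(122, 131), -1), Add(40, 131))), Rational(1, 2)), Mul(-1, 19302)) = Add(Pow(Add(Add(-120, 66), Mul(Pow(253, -1), 171)), Rational(1, 2)), -19302) = Add(Pow(Add(-54, Mul(Rational(1, 253), 171)), Rational(1, 2)), -19302) = Add(Pow(Add(-54, Rational(171, 253)), Rational(1, 2)), -19302) = Add(Pow(Rational(-13491, 253), Rational(1, 2)), -19302) = Add(Mul(Rational(3, 253), I, Pow(379247, Rational(1, 2))), -19302) = Add(-19302, Mul(Rational(3, 253), I, Pow(379247, Rational(1, 2))))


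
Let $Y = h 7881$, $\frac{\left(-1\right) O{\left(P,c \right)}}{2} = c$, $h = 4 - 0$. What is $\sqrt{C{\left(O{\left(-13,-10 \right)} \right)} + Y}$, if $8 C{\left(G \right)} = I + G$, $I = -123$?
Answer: $\frac{\sqrt{504178}}{4} \approx 177.51$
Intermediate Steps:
$h = 4$ ($h = 4 + 0 = 4$)
$O{\left(P,c \right)} = - 2 c$
$Y = 31524$ ($Y = 4 \cdot 7881 = 31524$)
$C{\left(G \right)} = - \frac{123}{8} + \frac{G}{8}$ ($C{\left(G \right)} = \frac{-123 + G}{8} = - \frac{123}{8} + \frac{G}{8}$)
$\sqrt{C{\left(O{\left(-13,-10 \right)} \right)} + Y} = \sqrt{\left(- \frac{123}{8} + \frac{\left(-2\right) \left(-10\right)}{8}\right) + 31524} = \sqrt{\left(- \frac{123}{8} + \frac{1}{8} \cdot 20\right) + 31524} = \sqrt{\left(- \frac{123}{8} + \frac{5}{2}\right) + 31524} = \sqrt{- \frac{103}{8} + 31524} = \sqrt{\frac{252089}{8}} = \frac{\sqrt{504178}}{4}$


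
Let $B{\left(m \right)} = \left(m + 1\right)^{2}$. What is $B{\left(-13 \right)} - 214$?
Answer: $-70$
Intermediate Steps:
$B{\left(m \right)} = \left(1 + m\right)^{2}$
$B{\left(-13 \right)} - 214 = \left(1 - 13\right)^{2} - 214 = \left(-12\right)^{2} - 214 = 144 - 214 = -70$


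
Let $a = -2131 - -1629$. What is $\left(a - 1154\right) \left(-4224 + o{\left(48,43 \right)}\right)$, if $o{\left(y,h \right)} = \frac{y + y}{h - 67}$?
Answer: $7001568$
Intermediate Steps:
$o{\left(y,h \right)} = \frac{2 y}{-67 + h}$
$a = -502$ ($a = -2131 + 1629 = -502$)
$\left(a - 1154\right) \left(-4224 + o{\left(48,43 \right)}\right) = \left(-502 - 1154\right) \left(-4224 + 2 \cdot 48 \frac{1}{-67 + 43}\right) = - 1656 \left(-4224 + 2 \cdot 48 \frac{1}{-24}\right) = - 1656 \left(-4224 + 2 \cdot 48 \left(- \frac{1}{24}\right)\right) = - 1656 \left(-4224 - 4\right) = \left(-1656\right) \left(-4228\right) = 7001568$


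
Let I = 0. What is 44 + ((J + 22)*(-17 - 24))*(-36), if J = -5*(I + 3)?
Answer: 10376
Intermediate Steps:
J = -15 (J = -5*(0 + 3) = -5*3 = -15)
44 + ((J + 22)*(-17 - 24))*(-36) = 44 + ((-15 + 22)*(-17 - 24))*(-36) = 44 + (7*(-41))*(-36) = 44 - 287*(-36) = 44 + 10332 = 10376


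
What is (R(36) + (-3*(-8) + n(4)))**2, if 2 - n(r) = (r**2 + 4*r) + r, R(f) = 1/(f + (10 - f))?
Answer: 9801/100 ≈ 98.010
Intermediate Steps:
R(f) = 1/10
n(r) = 2 - r**2 - 5*r (n(r) = 2 - ((r**2 + 4*r) + r) = 2 - (r**2 + 5*r) = 2 + (-r**2 - 5*r) = 2 - r**2 - 5*r)
(R(36) + (-3*(-8) + n(4)))**2 = (1/10 + (-3*(-8) + (2 - 1*4**2 - 5*4)))**2 = (1/10 + (24 + (2 - 1*16 - 20)))**2 = (1/10 + (24 + (2 - 16 - 20)))**2 = (1/10 + (24 - 34))**2 = (1/10 - 10)**2 = (-99/10)**2 = 9801/100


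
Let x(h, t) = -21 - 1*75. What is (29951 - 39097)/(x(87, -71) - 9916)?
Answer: 4573/5006 ≈ 0.91350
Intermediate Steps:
x(h, t) = -96 (x(h, t) = -21 - 75 = -96)
(29951 - 39097)/(x(87, -71) - 9916) = (29951 - 39097)/(-96 - 9916) = -9146/(-10012) = -9146*(-1/10012) = 4573/5006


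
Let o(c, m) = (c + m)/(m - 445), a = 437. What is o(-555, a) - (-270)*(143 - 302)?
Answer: -171661/4 ≈ -42915.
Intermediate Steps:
o(c, m) = (c + m)/(-445 + m)
o(-555, a) - (-270)*(143 - 302) = (-555 + 437)/(-445 + 437) - (-270)*(143 - 302) = -118/(-8) - (-270)*(-159) = -1/8*(-118) - 1*42930 = 59/4 - 42930 = -171661/4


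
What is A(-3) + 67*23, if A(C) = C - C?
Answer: 1541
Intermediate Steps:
A(C) = 0
A(-3) + 67*23 = 0 + 67*23 = 0 + 1541 = 1541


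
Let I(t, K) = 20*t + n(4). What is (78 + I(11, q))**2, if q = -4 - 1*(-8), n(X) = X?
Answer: 91204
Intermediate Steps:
q = 4 (q = -4 + 8 = 4)
I(t, K) = 4 + 20*t (I(t, K) = 20*t + 4 = 4 + 20*t)
(78 + I(11, q))**2 = (78 + (4 + 20*11))**2 = (78 + (4 + 220))**2 = (78 + 224)**2 = 302**2 = 91204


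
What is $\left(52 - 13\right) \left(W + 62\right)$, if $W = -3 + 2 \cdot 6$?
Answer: $2769$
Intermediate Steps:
$W = 9$ ($W = -3 + 12 = 9$)
$\left(52 - 13\right) \left(W + 62\right) = \left(52 - 13\right) \left(9 + 62\right) = 39 \cdot 71 = 2769$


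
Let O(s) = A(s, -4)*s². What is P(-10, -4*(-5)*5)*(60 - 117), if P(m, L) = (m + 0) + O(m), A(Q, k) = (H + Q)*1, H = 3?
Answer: 40470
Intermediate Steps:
A(Q, k) = 3 + Q (A(Q, k) = (3 + Q)*1 = 3 + Q)
O(s) = s²*(3 + s) (O(s) = (3 + s)*s² = s²*(3 + s))
P(m, L) = m + m²*(3 + m) (P(m, L) = (m + 0) + m²*(3 + m) = m + m²*(3 + m))
P(-10, -4*(-5)*5)*(60 - 117) = (-10*(1 - 10*(3 - 10)))*(60 - 117) = -10*(1 - 10*(-7))*(-57) = -10*(1 + 70)*(-57) = -10*71*(-57) = -710*(-57) = 40470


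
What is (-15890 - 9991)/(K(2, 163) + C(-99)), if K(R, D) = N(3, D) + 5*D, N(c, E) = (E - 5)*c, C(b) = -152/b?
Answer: -2562219/127763 ≈ -20.054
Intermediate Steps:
N(c, E) = c*(-5 + E) (N(c, E) = (-5 + E)*c = c*(-5 + E))
K(R, D) = -15 + 8*D (K(R, D) = 3*(-5 + D) + 5*D = (-15 + 3*D) + 5*D = -15 + 8*D)
(-15890 - 9991)/(K(2, 163) + C(-99)) = (-15890 - 9991)/((-15 + 8*163) - 152/(-99)) = -25881/((-15 + 1304) - 152*(-1/99)) = -25881/(1289 + 152/99) = -25881/127763/99 = -25881*99/127763 = -2562219/127763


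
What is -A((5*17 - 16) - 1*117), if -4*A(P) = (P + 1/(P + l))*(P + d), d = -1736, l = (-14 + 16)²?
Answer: 471199/22 ≈ 21418.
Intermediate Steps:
l = 4 (l = 2² = 4)
A(P) = -(-1736 + P)*(P + 1/(4 + P))/4 (A(P) = -(P + 1/(P + 4))*(P - 1736)/4 = -(P + 1/(4 + P))*(-1736 + P)/4 = -(-1736 + P)*(P + 1/(4 + P))/4)
-A((5*17 - 16) - 1*117) = -(1736 - ((5*17 - 16) - 1*117)³ + 1732*((5*17 - 16) - 1*117)² + 6943*((5*17 - 16) - 1*117))/(4*(4 + ((5*17 - 16) - 1*117))) = -(1736 - ((85 - 16) - 117)³ + 1732*((85 - 16) - 117)² + 6943*((85 - 16) - 117))/(4*(4 + ((85 - 16) - 117))) = -(1736 - (69 - 117)³ + 1732*(69 - 117)² + 6943*(69 - 117))/(4*(4 + (69 - 117))) = -(1736 - 1*(-48)³ + 1732*(-48)² + 6943*(-48))/(4*(4 - 48)) = -(1736 - 1*(-110592) + 1732*2304 - 333264)/(4*(-44)) = -(-1)*(1736 + 110592 + 3990528 - 333264)/(4*44) = -(-1)*3769592/(4*44) = -1*(-471199/22) = 471199/22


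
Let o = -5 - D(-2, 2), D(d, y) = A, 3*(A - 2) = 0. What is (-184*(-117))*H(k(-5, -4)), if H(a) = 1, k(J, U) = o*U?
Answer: 21528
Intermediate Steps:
A = 2 (A = 2 + (1/3)*0 = 2 + 0 = 2)
D(d, y) = 2
o = -7 (o = -5 - 1*2 = -5 - 2 = -7)
k(J, U) = -7*U
(-184*(-117))*H(k(-5, -4)) = -184*(-117)*1 = 21528*1 = 21528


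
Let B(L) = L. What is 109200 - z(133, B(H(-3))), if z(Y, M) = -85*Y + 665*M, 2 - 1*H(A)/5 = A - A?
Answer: 113855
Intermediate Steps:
H(A) = 10 (H(A) = 10 - 5*(A - A) = 10 - 5*0 = 10 + 0 = 10)
109200 - z(133, B(H(-3))) = 109200 - (-85*133 + 665*10) = 109200 - (-11305 + 6650) = 109200 - 1*(-4655) = 109200 + 4655 = 113855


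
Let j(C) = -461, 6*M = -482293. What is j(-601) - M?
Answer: 479527/6 ≈ 79921.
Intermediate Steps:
M = -482293/6 (M = (1/6)*(-482293) = -482293/6 ≈ -80382.)
j(-601) - M = -461 - 1*(-482293/6) = -461 + 482293/6 = 479527/6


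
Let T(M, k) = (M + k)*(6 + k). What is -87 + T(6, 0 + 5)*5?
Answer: 518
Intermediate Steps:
T(M, k) = (6 + k)*(M + k)
-87 + T(6, 0 + 5)*5 = -87 + ((0 + 5)² + 6*6 + 6*(0 + 5) + 6*(0 + 5))*5 = -87 + (5² + 36 + 6*5 + 6*5)*5 = -87 + (25 + 36 + 30 + 30)*5 = -87 + 121*5 = -87 + 605 = 518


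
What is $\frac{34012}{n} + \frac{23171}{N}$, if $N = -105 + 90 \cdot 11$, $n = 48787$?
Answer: $\frac{1160544197}{43176495} \approx 26.879$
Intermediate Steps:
$N = 885$ ($N = -105 + 990 = 885$)
$\frac{34012}{n} + \frac{23171}{N} = \frac{34012}{48787} + \frac{23171}{885} = \frac{1160544197}{43176495}$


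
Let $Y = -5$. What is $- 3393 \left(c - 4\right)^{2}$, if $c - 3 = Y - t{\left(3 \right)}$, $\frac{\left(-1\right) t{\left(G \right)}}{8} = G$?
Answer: $-1099332$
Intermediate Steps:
$t{\left(G \right)} = - 8 G$
$c = 22$ ($c = 3 - \left(5 - 24\right) = 3 - -19 = 3 + \left(-5 + 24\right) = 3 + 19 = 22$)
$- 3393 \left(c - 4\right)^{2} = - 3393 \left(22 - 4\right)^{2} = - 3393 \cdot 18^{2} = \left(-3393\right) 324 = -1099332$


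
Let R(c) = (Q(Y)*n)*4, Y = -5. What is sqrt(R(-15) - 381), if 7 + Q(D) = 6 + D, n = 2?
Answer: I*sqrt(429) ≈ 20.712*I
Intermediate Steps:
Q(D) = -1 + D (Q(D) = -7 + (6 + D) = -1 + D)
R(c) = -48 (R(c) = ((-1 - 5)*2)*4 = -6*2*4 = -12*4 = -48)
sqrt(R(-15) - 381) = sqrt(-48 - 381) = sqrt(-429) = I*sqrt(429)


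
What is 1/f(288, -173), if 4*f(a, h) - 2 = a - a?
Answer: 2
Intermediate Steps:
f(a, h) = 1/2 (f(a, h) = 1/2 + (a - a)/4 = 1/2 + (1/4)*0 = 1/2 + 0 = 1/2)
1/f(288, -173) = 1/(1/2) = 2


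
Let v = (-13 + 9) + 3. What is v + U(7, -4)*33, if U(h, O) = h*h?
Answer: 1616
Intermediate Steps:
U(h, O) = h²
v = -1 (v = -4 + 3 = -1)
v + U(7, -4)*33 = -1 + 7²*33 = -1 + 49*33 = -1 + 1617 = 1616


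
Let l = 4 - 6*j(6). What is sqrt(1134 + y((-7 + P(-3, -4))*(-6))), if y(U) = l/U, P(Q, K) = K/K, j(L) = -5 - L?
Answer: sqrt(40894)/6 ≈ 33.704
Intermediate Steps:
P(Q, K) = 1
l = 70 (l = 4 - 6*(-5 - 1*6) = 4 - 6*(-5 - 6) = 4 - 6*(-11) = 4 + 66 = 70)
y(U) = 70/U
sqrt(1134 + y((-7 + P(-3, -4))*(-6))) = sqrt(1134 + 70/(((-7 + 1)*(-6)))) = sqrt(1134 + 70/((-6*(-6)))) = sqrt(1134 + 70/36) = sqrt(1134 + 70*(1/36)) = sqrt(1134 + 35/18) = sqrt(20447/18) = sqrt(40894)/6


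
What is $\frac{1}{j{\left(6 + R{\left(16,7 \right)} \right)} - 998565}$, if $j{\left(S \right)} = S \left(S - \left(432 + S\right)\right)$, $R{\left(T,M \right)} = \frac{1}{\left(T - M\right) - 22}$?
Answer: $- \frac{13}{13014609} \approx -9.9888 \cdot 10^{-7}$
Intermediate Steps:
$R{\left(T,M \right)} = \frac{1}{-22 + T - M}$
$j{\left(S \right)} = - 432 S$ ($j{\left(S \right)} = S \left(-432\right) = - 432 S$)
$\frac{1}{j{\left(6 + R{\left(16,7 \right)} \right)} - 998565} = \frac{1}{- 432 \left(6 - \frac{1}{22 + 7 - 16}\right) - 998565} = \frac{1}{- 432 \left(6 - \frac{1}{13}\right) - 998565} = \frac{1}{\left(-432\right) \frac{77}{13} - 998565} = \frac{1}{- \frac{33264}{13} - 998565} = \frac{1}{- \frac{13014609}{13}} = - \frac{13}{13014609}$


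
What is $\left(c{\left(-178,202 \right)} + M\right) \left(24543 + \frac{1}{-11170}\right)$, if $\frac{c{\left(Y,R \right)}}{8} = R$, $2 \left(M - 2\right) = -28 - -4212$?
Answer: $\frac{101707909639}{1117} \approx 9.1055 \cdot 10^{7}$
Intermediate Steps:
$M = 2094$ ($M = 2 + \frac{-28 - -4212}{2} = 2 + \frac{-28 + 4212}{2} = 2 + \frac{1}{2} \cdot 4184 = 2 + 2092 = 2094$)
$c{\left(Y,R \right)} = 8 R$
$\left(c{\left(-178,202 \right)} + M\right) \left(24543 + \frac{1}{-11170}\right) = \left(8 \cdot 202 + 2094\right) \left(24543 + \frac{1}{-11170}\right) = \left(1616 + 2094\right) \left(24543 - \frac{1}{11170}\right) = 3710 \cdot \frac{274145309}{11170} = \frac{101707909639}{1117}$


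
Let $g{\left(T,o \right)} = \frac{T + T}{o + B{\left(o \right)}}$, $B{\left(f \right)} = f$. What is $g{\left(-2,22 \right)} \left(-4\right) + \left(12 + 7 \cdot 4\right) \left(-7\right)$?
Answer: $- \frac{3076}{11} \approx -279.64$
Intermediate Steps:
$g{\left(T,o \right)} = \frac{T}{o}$ ($g{\left(T,o \right)} = \frac{T + T}{o + o} = \frac{2 T}{2 o} = 2 T \frac{1}{2 o} = \frac{T}{o}$)
$g{\left(-2,22 \right)} \left(-4\right) + \left(12 + 7 \cdot 4\right) \left(-7\right) = - \frac{2}{22} \left(-4\right) + \left(12 + 7 \cdot 4\right) \left(-7\right) = \left(-2\right) \frac{1}{22} \left(-4\right) + \left(12 + 28\right) \left(-7\right) = \left(- \frac{1}{11}\right) \left(-4\right) + 40 \left(-7\right) = \frac{4}{11} - 280 = - \frac{3076}{11}$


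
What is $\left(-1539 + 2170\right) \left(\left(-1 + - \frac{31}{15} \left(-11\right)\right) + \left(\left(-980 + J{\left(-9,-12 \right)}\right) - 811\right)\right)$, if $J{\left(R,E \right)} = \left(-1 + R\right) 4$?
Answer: $- \frac{17124709}{15} \approx -1.1416 \cdot 10^{6}$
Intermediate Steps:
$J{\left(R,E \right)} = -4 + 4 R$
$\left(-1539 + 2170\right) \left(\left(-1 + - \frac{31}{15} \left(-11\right)\right) + \left(\left(-980 + J{\left(-9,-12 \right)}\right) - 811\right)\right) = \left(-1539 + 2170\right) \left(\left(-1 + - \frac{31}{15} \left(-11\right)\right) + \left(\left(-980 + \left(-4 + 4 \left(-9\right)\right)\right) - 811\right)\right) = 631 \left(\left(-1 + \left(-31\right) \frac{1}{15} \left(-11\right)\right) - 1831\right) = 631 \left(\left(-1 - - \frac{341}{15}\right) - 1831\right) = 631 \left(\left(-1 + \frac{341}{15}\right) - 1831\right) = 631 \left(\frac{326}{15} - 1831\right) = 631 \left(- \frac{27139}{15}\right) = - \frac{17124709}{15}$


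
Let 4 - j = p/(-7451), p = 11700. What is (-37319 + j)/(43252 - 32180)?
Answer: -278022365/82497472 ≈ -3.3701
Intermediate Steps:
j = 41504/7451 (j = 4 - 11700/(-7451) = 4 - 11700*(-1)/7451 = 4 - 1*(-11700/7451) = 4 + 11700/7451 = 41504/7451 ≈ 5.5703)
(-37319 + j)/(43252 - 32180) = (-37319 + 41504/7451)/(43252 - 32180) = -278022365/7451/11072 = -278022365/7451*1/11072 = -278022365/82497472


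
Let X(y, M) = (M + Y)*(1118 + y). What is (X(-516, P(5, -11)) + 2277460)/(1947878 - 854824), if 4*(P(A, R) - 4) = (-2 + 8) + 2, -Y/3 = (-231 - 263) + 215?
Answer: 1392473/546527 ≈ 2.5479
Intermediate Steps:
Y = 837 (Y = -3*((-231 - 263) + 215) = -3*(-494 + 215) = -3*(-279) = 837)
P(A, R) = 6 (P(A, R) = 4 + ((-2 + 8) + 2)/4 = 4 + (6 + 2)/4 = 4 + (¼)*8 = 4 + 2 = 6)
X(y, M) = (837 + M)*(1118 + y) (X(y, M) = (M + 837)*(1118 + y) = (837 + M)*(1118 + y))
(X(-516, P(5, -11)) + 2277460)/(1947878 - 854824) = ((935766 + 837*(-516) + 1118*6 + 6*(-516)) + 2277460)/(1947878 - 854824) = ((935766 - 431892 + 6708 - 3096) + 2277460)/1093054 = (507486 + 2277460)*(1/1093054) = 2784946*(1/1093054) = 1392473/546527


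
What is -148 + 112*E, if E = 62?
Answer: 6796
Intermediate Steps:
-148 + 112*E = -148 + 112*62 = -148 + 6944 = 6796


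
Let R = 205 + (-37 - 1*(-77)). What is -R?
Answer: -245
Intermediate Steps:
R = 245 (R = 205 + (-37 + 77) = 205 + 40 = 245)
-R = -1*245 = -245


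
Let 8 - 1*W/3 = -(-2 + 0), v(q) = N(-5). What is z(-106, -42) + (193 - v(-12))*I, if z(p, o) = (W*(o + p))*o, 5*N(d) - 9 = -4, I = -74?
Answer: 97680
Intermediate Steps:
N(d) = 1 (N(d) = 9/5 + (⅕)*(-4) = 9/5 - ⅘ = 1)
v(q) = 1
W = 18 (W = 24 - (-3)*(-2 + 0) = 24 - (-3)*(-2) = 24 - 3*2 = 24 - 6 = 18)
z(p, o) = o*(18*o + 18*p) (z(p, o) = (18*(o + p))*o = (18*o + 18*p)*o = o*(18*o + 18*p))
z(-106, -42) + (193 - v(-12))*I = 18*(-42)*(-42 - 106) + (193 - 1*1)*(-74) = 18*(-42)*(-148) + (193 - 1)*(-74) = 111888 + 192*(-74) = 111888 - 14208 = 97680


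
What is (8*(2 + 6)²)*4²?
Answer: 8192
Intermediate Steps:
(8*(2 + 6)²)*4² = (8*8²)*16 = (8*64)*16 = 512*16 = 8192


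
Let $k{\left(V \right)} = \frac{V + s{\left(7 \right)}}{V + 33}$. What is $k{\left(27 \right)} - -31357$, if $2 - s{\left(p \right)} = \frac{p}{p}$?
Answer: $\frac{470362}{15} \approx 31357.0$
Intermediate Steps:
$s{\left(p \right)} = 1$ ($s{\left(p \right)} = 2 - \frac{p}{p} = 2 - 1 = 1$)
$k{\left(V \right)} = \frac{1 + V}{33 + V}$ ($k{\left(V \right)} = \frac{V + 1}{V + 33} = \frac{1 + V}{33 + V}$)
$k{\left(27 \right)} - -31357 = \frac{1 + 27}{33 + 27} - -31357 = \frac{1}{60} \cdot 28 + 31357 = \frac{7}{15} + 31357 = \frac{470362}{15}$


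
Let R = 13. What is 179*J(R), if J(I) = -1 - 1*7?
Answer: -1432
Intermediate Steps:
J(I) = -8 (J(I) = -1 - 7 = -8)
179*J(R) = 179*(-8) = -1432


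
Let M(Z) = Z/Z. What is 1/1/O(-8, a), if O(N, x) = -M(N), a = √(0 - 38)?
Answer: -1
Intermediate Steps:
M(Z) = 1
a = I*√38 (a = √(-38) = I*√38 ≈ 6.1644*I)
O(N, x) = -1 (O(N, x) = -1*1 = -1)
1/1/O(-8, a) = 1/1/(-1) = 1/(-1) = -1*1 = -1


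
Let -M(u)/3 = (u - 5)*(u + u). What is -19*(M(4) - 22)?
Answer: -38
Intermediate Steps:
M(u) = -6*u*(-5 + u) (M(u) = -3*(u - 5)*(u + u) = -3*(-5 + u)*2*u = -6*u*(-5 + u))
-19*(M(4) - 22) = -19*(6*4*(5 - 1*4) - 22) = -19*(6*4*(5 - 4) - 22) = -19*(6*4*1 - 22) = -19*(24 - 22) = -19*2 = -38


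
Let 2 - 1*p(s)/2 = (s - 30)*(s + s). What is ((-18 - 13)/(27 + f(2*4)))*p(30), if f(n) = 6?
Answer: -124/33 ≈ -3.7576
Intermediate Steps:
p(s) = 4 - 4*s*(-30 + s) (p(s) = 4 - 2*(s - 30)*(s + s) = 4 - 2*(-30 + s)*2*s = 4 - 4*s*(-30 + s))
((-18 - 13)/(27 + f(2*4)))*p(30) = ((-18 - 13)/(27 + 6))*(4 - 4*30**2 + 120*30) = (-31/33)*(4 - 4*900 + 3600) = (-31*1/33)*(4 - 3600 + 3600) = -31/33*4 = -124/33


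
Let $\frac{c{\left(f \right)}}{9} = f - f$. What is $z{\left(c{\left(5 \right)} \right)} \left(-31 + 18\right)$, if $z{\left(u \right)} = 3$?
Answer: $-39$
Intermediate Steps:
$c{\left(f \right)} = 0$ ($c{\left(f \right)} = 9 \left(f - f\right) = 9 \cdot 0 = 0$)
$z{\left(c{\left(5 \right)} \right)} \left(-31 + 18\right) = 3 \left(-31 + 18\right) = 3 \left(-13\right) = -39$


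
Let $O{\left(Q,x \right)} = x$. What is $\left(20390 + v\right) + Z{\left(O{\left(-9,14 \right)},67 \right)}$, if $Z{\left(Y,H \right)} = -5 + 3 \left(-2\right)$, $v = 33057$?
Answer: $53436$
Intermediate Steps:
$Z{\left(Y,H \right)} = -11$ ($Z{\left(Y,H \right)} = -5 - 6 = -11$)
$\left(20390 + v\right) + Z{\left(O{\left(-9,14 \right)},67 \right)} = \left(20390 + 33057\right) - 11 = 53447 - 11 = 53436$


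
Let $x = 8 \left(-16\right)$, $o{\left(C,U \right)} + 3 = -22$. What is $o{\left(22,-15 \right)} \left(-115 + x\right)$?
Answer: $6075$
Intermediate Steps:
$o{\left(C,U \right)} = -25$ ($o{\left(C,U \right)} = -3 - 22 = -25$)
$x = -128$
$o{\left(22,-15 \right)} \left(-115 + x\right) = - 25 \left(-115 - 128\right) = \left(-25\right) \left(-243\right) = 6075$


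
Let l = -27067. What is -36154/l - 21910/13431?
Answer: -107453596/363536877 ≈ -0.29558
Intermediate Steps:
-36154/l - 21910/13431 = -36154/(-27067) - 21910/13431 = -36154*(-1/27067) - 21910*1/13431 = 36154/27067 - 21910/13431 = -107453596/363536877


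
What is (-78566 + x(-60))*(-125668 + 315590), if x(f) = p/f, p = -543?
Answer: -149196930579/10 ≈ -1.4920e+10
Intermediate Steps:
x(f) = -543/f
(-78566 + x(-60))*(-125668 + 315590) = (-78566 - 543/(-60))*(-125668 + 315590) = (-78566 - 543*(-1/60))*189922 = (-78566 + 181/20)*189922 = -1571139/20*189922 = -149196930579/10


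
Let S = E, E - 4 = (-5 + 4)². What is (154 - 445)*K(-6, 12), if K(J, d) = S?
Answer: -1455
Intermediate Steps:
E = 5 (E = 4 + (-5 + 4)² = 4 + (-1)² = 4 + 1 = 5)
S = 5
K(J, d) = 5
(154 - 445)*K(-6, 12) = (154 - 445)*5 = -291*5 = -1455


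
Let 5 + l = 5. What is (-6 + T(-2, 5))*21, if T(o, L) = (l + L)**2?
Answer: 399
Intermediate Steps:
l = 0 (l = -5 + 5 = 0)
T(o, L) = L**2 (T(o, L) = (0 + L)**2 = L**2)
(-6 + T(-2, 5))*21 = (-6 + 5**2)*21 = (-6 + 25)*21 = 19*21 = 399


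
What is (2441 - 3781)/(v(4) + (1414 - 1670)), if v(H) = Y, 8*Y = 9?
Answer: 10720/2039 ≈ 5.2575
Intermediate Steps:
Y = 9/8 (Y = (⅛)*9 = 9/8 ≈ 1.1250)
v(H) = 9/8
(2441 - 3781)/(v(4) + (1414 - 1670)) = (2441 - 3781)/(9/8 + (1414 - 1670)) = -1340/(9/8 - 256) = -1340/(-2039/8) = -1340*(-8/2039) = 10720/2039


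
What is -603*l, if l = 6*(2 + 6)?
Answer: -28944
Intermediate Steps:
l = 48 (l = 6*8 = 48)
-603*l = -603*48 = -28944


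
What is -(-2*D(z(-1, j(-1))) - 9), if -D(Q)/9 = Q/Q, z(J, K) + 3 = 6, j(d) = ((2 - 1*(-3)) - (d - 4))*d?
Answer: -9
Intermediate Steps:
j(d) = d*(9 - d) (j(d) = ((2 + 3) - (-4 + d))*d = (5 + (4 - d))*d = (9 - d)*d = d*(9 - d))
z(J, K) = 3 (z(J, K) = -3 + 6 = 3)
D(Q) = -9 (D(Q) = -9*Q/Q = -9*1 = -9)
-(-2*D(z(-1, j(-1))) - 9) = -(-2*(-9) - 9) = -(18 - 9) = -1*9 = -9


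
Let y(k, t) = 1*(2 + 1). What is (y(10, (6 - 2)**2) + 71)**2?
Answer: 5476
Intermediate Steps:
y(k, t) = 3 (y(k, t) = 1*3 = 3)
(y(10, (6 - 2)**2) + 71)**2 = (3 + 71)**2 = 74**2 = 5476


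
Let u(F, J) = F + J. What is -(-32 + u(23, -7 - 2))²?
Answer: -324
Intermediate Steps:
-(-32 + u(23, -7 - 2))² = -(-32 + (23 + (-7 - 2)))² = -(-32 + (23 - 9))² = -(-32 + 14)² = -1*(-18)² = -1*324 = -324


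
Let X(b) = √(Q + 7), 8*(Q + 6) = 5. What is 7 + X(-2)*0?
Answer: 7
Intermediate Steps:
Q = -43/8 (Q = -6 + (⅛)*5 = -6 + 5/8 = -43/8 ≈ -5.3750)
X(b) = √26/4 (X(b) = √(-43/8 + 7) = √(13/8) = √26/4)
7 + X(-2)*0 = 7 + (√26/4)*0 = 7 + 0 = 7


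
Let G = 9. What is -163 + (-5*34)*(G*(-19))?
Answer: 28907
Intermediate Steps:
-163 + (-5*34)*(G*(-19)) = -163 + (-5*34)*(9*(-19)) = -163 - 170*(-171) = -163 + 29070 = 28907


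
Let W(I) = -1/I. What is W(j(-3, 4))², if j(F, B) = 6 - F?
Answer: 1/81 ≈ 0.012346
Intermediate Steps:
W(j(-3, 4))² = (-1/(6 - 1*(-3)))² = (-1/(6 + 3))² = (-1/9)² = (-1*⅑)² = (-⅑)² = 1/81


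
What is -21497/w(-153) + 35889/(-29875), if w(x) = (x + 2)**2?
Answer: -1460527964/681179875 ≈ -2.1441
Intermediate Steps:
w(x) = (2 + x)**2
-21497/w(-153) + 35889/(-29875) = -21497/(2 - 153)**2 + 35889/(-29875) = -21497/((-151)**2) + 35889*(-1/29875) = -21497/22801 - 35889/29875 = -1460527964/681179875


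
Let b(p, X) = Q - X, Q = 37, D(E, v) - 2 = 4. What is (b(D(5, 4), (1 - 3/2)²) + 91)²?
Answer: 261121/16 ≈ 16320.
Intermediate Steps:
D(E, v) = 6 (D(E, v) = 2 + 4 = 6)
b(p, X) = 37 - X
(b(D(5, 4), (1 - 3/2)²) + 91)² = ((37 - (1 - 3/2)²) + 91)² = ((37 - (-½)²) + 91)² = ((37 - 1*¼) + 91)² = ((37 - ¼) + 91)² = (147/4 + 91)² = (511/4)² = 261121/16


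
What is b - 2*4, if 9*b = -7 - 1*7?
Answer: -86/9 ≈ -9.5556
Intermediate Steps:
b = -14/9 (b = (-7 - 1*7)/9 = (-7 - 7)/9 = (⅑)*(-14) = -14/9 ≈ -1.5556)
b - 2*4 = -14/9 - 2*4 = -14/9 - 8 = -86/9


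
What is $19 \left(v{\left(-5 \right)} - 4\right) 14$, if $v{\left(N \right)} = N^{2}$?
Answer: $5586$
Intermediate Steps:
$19 \left(v{\left(-5 \right)} - 4\right) 14 = 19 \left(\left(-5\right)^{2} - 4\right) 14 = 19 \left(25 - 4\right) 14 = 19 \cdot 21 \cdot 14 = 399 \cdot 14 = 5586$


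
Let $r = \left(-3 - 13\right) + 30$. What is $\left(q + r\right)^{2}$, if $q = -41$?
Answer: $729$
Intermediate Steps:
$r = 14$ ($r = -16 + 30 = 14$)
$\left(q + r\right)^{2} = \left(-41 + 14\right)^{2} = \left(-27\right)^{2} = 729$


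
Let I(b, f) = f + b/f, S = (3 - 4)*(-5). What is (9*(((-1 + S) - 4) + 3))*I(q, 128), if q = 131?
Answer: 445905/128 ≈ 3483.6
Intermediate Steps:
S = 5 (S = -1*(-5) = 5)
(9*(((-1 + S) - 4) + 3))*I(q, 128) = (9*(((-1 + 5) - 4) + 3))*(128 + 131/128) = (9*((4 - 4) + 3))*(128 + 131*(1/128)) = (9*(0 + 3))*(128 + 131/128) = (9*3)*(16515/128) = 27*(16515/128) = 445905/128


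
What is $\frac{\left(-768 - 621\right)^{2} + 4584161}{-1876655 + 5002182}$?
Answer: $\frac{6513482}{3125527} \approx 2.084$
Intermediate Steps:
$\frac{\left(-768 - 621\right)^{2} + 4584161}{-1876655 + 5002182} = \frac{\left(-1389\right)^{2} + 4584161}{3125527} = \left(1929321 + 4584161\right) \frac{1}{3125527} = 6513482 \cdot \frac{1}{3125527} = \frac{6513482}{3125527}$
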